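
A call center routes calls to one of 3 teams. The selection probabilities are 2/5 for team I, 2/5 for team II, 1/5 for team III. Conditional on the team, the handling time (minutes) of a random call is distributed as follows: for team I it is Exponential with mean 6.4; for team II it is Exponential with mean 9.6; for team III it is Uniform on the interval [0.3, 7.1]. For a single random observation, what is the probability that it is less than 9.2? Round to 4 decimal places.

0.7516

Conditional on each team, P(X < 9.2): I: 0.762479; II: 0.616468; III: 1.
By total probability, P(X < 9.2) = 0.4·0.762479 + 0.4·0.616468 + 0.2·1 = 0.751579.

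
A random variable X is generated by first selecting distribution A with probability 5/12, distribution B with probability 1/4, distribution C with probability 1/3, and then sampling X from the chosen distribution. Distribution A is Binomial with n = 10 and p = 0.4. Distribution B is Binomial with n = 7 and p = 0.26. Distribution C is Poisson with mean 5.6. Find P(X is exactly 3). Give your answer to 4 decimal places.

Conditional on each component, P(X = 3): A: 0.214991; B: 0.184465; C: 0.108234.
By total probability, P(X = 3) = 0.416667·0.214991 + 0.25·0.184465 + 0.333333·0.108234 = 0.171774.

0.1718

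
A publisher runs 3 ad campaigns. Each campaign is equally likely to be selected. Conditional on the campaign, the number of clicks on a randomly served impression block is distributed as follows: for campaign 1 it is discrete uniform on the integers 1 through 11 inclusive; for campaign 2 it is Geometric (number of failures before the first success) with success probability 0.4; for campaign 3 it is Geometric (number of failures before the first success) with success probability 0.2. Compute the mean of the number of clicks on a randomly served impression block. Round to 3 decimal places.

3.833

Component means — 1: 6; 2: 1.5; 3: 4.
E[X] = 0.333333·6 + 0.333333·1.5 + 0.333333·4 = 3.83333.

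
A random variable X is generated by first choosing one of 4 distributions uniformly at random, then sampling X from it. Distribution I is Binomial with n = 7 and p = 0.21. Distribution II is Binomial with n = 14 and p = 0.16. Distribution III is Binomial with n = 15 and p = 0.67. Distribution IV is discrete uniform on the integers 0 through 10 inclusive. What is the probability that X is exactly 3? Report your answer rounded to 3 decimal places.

Conditional on each component, P(X = 3): I: 0.126251; II: 0.219045; III: 0.000228246; IV: 0.0909091.
By total probability, P(X = 3) = 0.25·0.126251 + 0.25·0.219045 + 0.25·0.000228246 + 0.25·0.0909091 = 0.109108.

0.109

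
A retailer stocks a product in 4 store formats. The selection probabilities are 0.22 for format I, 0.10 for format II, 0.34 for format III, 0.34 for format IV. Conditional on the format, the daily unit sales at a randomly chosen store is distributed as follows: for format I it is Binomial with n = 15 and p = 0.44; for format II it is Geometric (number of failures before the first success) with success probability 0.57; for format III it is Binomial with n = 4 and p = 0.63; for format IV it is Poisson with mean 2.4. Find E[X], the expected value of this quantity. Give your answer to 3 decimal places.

3.200

Component means — I: 6.6; II: 0.754386; III: 2.52; IV: 2.4.
E[X] = 0.22·6.6 + 0.1·0.754386 + 0.34·2.52 + 0.34·2.4 = 3.20024.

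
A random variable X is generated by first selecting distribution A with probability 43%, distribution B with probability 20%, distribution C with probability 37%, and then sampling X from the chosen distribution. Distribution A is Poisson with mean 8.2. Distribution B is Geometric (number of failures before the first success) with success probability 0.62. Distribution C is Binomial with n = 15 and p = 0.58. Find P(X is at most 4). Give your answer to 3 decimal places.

0.242

Conditional on each component, P(X ≤ 4): A: 0.0887402; B: 0.992076; C: 0.0142514.
By total probability, P(X ≤ 4) = 0.43·0.0887402 + 0.2·0.992076 + 0.37·0.0142514 = 0.241847.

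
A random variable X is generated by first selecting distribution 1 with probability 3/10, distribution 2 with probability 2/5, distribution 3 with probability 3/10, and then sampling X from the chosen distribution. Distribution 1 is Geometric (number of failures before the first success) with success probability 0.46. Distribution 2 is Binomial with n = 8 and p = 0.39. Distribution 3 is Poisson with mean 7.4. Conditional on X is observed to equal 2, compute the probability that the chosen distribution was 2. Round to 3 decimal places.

Likelihoods P(X=2 | ·): 1: 0.134136; 2: 0.219415; 3: 0.0167361.
Posterior ∝ prior × likelihood. Numerator for 2: 0.4·0.219415 = 0.087766.
Normalizing constant: 0.3·0.134136 + 0.4·0.219415 + 0.3·0.0167361 = 0.133028.
P(2 | observation) = 0.087766 / 0.133028 = 0.659758.

0.660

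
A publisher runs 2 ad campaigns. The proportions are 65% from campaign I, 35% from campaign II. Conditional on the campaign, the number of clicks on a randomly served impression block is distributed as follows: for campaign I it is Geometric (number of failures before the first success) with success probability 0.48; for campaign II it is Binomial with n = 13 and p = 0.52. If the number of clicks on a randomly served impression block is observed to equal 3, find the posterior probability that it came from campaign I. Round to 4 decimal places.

0.8276

Likelihoods P(X=3 | ·): I: 0.0674918; II: 0.0261089.
Posterior ∝ prior × likelihood. Numerator for I: 0.65·0.0674918 = 0.0438697.
Normalizing constant: 0.65·0.0674918 + 0.35·0.0261089 = 0.0530078.
P(I | observation) = 0.0438697 / 0.0530078 = 0.827608.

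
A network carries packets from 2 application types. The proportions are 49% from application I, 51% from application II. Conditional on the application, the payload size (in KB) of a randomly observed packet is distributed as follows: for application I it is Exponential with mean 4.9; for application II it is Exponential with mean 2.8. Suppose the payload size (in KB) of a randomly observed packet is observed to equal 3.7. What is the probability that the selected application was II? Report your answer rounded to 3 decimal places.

Likelihoods f(3.7 | ·): I: 0.0959107; II: 0.0952693.
Posterior ∝ prior × likelihood. Numerator for II: 0.51·0.0952693 = 0.0485873.
Normalizing constant: 0.49·0.0959107 + 0.51·0.0952693 = 0.0955836.
P(II | observation) = 0.0485873 / 0.0955836 = 0.508323.

0.508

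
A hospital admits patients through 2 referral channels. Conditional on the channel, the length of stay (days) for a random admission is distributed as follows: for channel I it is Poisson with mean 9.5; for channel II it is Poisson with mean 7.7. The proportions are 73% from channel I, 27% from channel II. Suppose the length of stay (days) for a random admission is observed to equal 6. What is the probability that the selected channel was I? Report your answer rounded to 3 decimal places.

Likelihoods P(X=6 | ·): I: 0.0764208; II: 0.131082.
Posterior ∝ prior × likelihood. Numerator for I: 0.73·0.0764208 = 0.0557872.
Normalizing constant: 0.73·0.0764208 + 0.27·0.131082 = 0.0911794.
P(I | observation) = 0.0557872 / 0.0911794 = 0.61184.

0.612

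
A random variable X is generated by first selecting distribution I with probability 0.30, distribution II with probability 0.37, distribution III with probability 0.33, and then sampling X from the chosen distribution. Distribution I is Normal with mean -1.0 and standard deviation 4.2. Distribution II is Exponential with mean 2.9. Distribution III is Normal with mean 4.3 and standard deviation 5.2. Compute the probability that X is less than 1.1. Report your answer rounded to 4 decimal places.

0.4131

Conditional on each component, P(X < 1.1): I: 0.691462; II: 0.315667; III: 0.26915.
By total probability, P(X < 1.1) = 0.3·0.691462 + 0.37·0.315667 + 0.33·0.26915 = 0.413055.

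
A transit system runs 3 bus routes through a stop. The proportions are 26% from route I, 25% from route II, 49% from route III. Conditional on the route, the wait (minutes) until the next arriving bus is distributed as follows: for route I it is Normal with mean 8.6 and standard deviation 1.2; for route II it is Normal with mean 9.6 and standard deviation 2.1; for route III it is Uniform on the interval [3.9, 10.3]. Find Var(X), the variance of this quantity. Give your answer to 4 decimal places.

Per component, I: μ=8.6, E[X²]=75.4; II: μ=9.6, E[X²]=96.57; III: μ=7.1, E[X²]=53.8233.
E[X] = 0.26·8.6 + 0.25·9.6 + 0.49·7.1 = 8.115.
E[X²] = 0.26·75.4 + 0.25·96.57 + 0.49·53.8233 = 70.1199.
Var(X) = E[X²] − (E[X])² = 70.1199 − 65.8532 = 4.26671.

4.2667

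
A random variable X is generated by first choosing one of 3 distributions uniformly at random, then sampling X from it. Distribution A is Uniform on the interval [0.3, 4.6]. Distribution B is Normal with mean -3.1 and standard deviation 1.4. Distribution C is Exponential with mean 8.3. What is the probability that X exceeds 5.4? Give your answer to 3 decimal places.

Conditional on each component, P(X > 5.4): A: 0; B: 6.33887e-10; C: 0.521731.
By total probability, P(X > 5.4) = 0.333333·0 + 0.333333·6.33887e-10 + 0.333333·0.521731 = 0.17391.

0.174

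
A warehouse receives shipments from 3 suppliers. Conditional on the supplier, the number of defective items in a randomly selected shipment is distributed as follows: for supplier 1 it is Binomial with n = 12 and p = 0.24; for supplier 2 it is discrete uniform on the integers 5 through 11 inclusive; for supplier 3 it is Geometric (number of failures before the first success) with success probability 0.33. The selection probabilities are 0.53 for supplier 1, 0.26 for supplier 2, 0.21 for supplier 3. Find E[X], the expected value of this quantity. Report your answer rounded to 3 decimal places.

4.033

Component means — 1: 2.88; 2: 8; 3: 2.0303.
E[X] = 0.53·2.88 + 0.26·8 + 0.21·2.0303 = 4.03276.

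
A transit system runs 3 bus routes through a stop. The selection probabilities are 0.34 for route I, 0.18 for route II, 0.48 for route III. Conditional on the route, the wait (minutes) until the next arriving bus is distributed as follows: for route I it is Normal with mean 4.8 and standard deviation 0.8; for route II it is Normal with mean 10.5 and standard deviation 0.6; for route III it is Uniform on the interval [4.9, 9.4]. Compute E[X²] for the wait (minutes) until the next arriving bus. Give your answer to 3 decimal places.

53.310

For each component E[X²] = Var + (mean)², giving I: 23.68; II: 110.61; III: 52.81.
Overall E[X²] = 0.34·23.68 + 0.18·110.61 + 0.48·52.81 = 53.3098.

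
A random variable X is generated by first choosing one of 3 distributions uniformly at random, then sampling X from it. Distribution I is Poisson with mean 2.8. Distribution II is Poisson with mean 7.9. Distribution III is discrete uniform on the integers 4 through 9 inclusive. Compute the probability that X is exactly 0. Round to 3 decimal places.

Conditional on each component, P(X = 0): I: 0.0608101; II: 0.000370744; III: 0.
By total probability, P(X = 0) = 0.333333·0.0608101 + 0.333333·0.000370744 + 0.333333·0 = 0.0203936.

0.020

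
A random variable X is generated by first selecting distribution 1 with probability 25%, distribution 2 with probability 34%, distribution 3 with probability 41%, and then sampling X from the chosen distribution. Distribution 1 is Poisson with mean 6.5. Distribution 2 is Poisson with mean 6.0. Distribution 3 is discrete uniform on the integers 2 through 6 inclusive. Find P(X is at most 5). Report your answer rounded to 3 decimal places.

Conditional on each component, P(X ≤ 5): 1: 0.369041; 2: 0.44568; 3: 0.8.
By total probability, P(X ≤ 5) = 0.25·0.369041 + 0.34·0.44568 + 0.41·0.8 = 0.571791.

0.572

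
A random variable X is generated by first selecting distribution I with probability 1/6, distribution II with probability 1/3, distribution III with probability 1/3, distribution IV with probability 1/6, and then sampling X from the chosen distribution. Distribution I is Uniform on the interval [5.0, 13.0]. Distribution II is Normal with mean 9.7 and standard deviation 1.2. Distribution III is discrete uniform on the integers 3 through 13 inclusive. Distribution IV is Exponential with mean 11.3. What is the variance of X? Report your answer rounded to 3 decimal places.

27.282

Per component, I: μ=9, E[X²]=86.3333; II: μ=9.7, E[X²]=95.53; III: μ=8, E[X²]=74; IV: μ=11.3, E[X²]=255.38.
E[X] = 0.166667·9 + 0.333333·9.7 + 0.333333·8 + 0.166667·11.3 = 9.28333.
E[X²] = 0.166667·86.3333 + 0.333333·95.53 + 0.333333·74 + 0.166667·255.38 = 113.462.
Var(X) = E[X²] − (E[X])² = 113.462 − 86.1803 = 27.2819.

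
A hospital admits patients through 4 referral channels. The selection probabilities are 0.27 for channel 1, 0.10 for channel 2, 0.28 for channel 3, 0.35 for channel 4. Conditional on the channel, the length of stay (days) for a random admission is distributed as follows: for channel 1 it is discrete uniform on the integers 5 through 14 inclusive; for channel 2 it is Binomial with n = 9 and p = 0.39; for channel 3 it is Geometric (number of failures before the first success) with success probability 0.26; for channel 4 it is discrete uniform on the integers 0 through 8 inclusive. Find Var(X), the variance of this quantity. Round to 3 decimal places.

15.166

Per component, 1: μ=9.5, E[X²]=98.5; 2: μ=3.51, E[X²]=14.4612; 3: μ=2.84615, E[X²]=19.0473; 4: μ=4, E[X²]=22.6667.
E[X] = 0.27·9.5 + 0.1·3.51 + 0.28·2.84615 + 0.35·4 = 5.11292.
E[X²] = 0.27·98.5 + 0.1·14.4612 + 0.28·19.0473 + 0.35·22.6667 = 41.3077.
Var(X) = E[X²] − (E[X])² = 41.3077 − 26.142 = 15.1657.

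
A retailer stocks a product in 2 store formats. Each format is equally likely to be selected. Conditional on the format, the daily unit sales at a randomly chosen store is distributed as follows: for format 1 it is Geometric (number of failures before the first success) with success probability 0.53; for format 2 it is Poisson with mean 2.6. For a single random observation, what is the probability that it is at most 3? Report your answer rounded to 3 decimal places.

Conditional on each format, P(X ≤ 3): 1: 0.951203; 2: 0.736002.
By total probability, P(X ≤ 3) = 0.5·0.951203 + 0.5·0.736002 = 0.843602.

0.844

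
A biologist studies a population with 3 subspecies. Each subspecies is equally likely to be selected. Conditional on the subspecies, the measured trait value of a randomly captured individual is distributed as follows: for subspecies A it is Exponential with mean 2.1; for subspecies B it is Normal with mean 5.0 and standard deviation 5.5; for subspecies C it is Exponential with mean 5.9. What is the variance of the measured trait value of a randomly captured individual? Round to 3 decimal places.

25.786

Per component, A: μ=2.1, E[X²]=8.82; B: μ=5, E[X²]=55.25; C: μ=5.9, E[X²]=69.62.
E[X] = 0.333333·2.1 + 0.333333·5 + 0.333333·5.9 = 4.33333.
E[X²] = 0.333333·8.82 + 0.333333·55.25 + 0.333333·69.62 = 44.5633.
Var(X) = E[X²] − (E[X])² = 44.5633 − 18.7778 = 25.7856.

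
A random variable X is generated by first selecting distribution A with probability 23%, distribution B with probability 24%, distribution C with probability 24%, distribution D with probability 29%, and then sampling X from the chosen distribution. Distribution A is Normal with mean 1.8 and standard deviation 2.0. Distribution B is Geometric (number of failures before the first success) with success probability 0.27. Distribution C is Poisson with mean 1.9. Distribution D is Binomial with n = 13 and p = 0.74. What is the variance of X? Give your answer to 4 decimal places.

Per component, A: μ=1.8, E[X²]=7.24; B: μ=2.7037, E[X²]=17.3237; C: μ=1.9, E[X²]=5.51; D: μ=9.62, E[X²]=95.0456.
E[X] = 0.23·1.8 + 0.24·2.7037 + 0.24·1.9 + 0.29·9.62 = 4.30869.
E[X²] = 0.23·7.24 + 0.24·17.3237 + 0.24·5.51 + 0.29·95.0456 = 34.7085.
Var(X) = E[X²] − (E[X])² = 34.7085 − 18.5648 = 16.1437.

16.1437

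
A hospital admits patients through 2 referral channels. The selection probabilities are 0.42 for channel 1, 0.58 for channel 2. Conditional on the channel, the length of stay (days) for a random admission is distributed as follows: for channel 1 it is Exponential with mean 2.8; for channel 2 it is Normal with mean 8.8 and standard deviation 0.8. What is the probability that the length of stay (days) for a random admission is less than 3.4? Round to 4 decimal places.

0.2953

Conditional on each channel, P(X < 3.4): 1: 0.703078; 2: 7.39225e-12.
By total probability, P(X < 3.4) = 0.42·0.703078 + 0.58·7.39225e-12 = 0.295293.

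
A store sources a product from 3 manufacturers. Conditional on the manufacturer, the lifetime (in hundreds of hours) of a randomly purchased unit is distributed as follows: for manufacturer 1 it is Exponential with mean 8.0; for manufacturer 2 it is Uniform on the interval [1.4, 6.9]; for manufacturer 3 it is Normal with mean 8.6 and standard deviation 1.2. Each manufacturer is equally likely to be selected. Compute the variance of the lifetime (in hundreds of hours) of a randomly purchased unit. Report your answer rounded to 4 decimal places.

26.5408

Per component, 1: μ=8, E[X²]=128; 2: μ=4.15, E[X²]=19.7433; 3: μ=8.6, E[X²]=75.4.
E[X] = 0.333333·8 + 0.333333·4.15 + 0.333333·8.6 = 6.91667.
E[X²] = 0.333333·128 + 0.333333·19.7433 + 0.333333·75.4 = 74.3811.
Var(X) = E[X²] − (E[X])² = 74.3811 − 47.8403 = 26.5408.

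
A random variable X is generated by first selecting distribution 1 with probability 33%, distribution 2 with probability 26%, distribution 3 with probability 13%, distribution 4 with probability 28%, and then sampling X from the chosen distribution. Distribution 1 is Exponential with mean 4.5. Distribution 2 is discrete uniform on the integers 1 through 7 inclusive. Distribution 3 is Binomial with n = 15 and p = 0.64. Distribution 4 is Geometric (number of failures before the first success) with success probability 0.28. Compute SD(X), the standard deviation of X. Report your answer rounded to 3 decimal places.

3.903

Per component, 1: μ=4.5, E[X²]=40.5; 2: μ=4, E[X²]=20; 3: μ=9.6, E[X²]=95.616; 4: μ=2.57143, E[X²]=15.7959.
E[X] = 0.33·4.5 + 0.26·4 + 0.13·9.6 + 0.28·2.57143 = 4.493.
E[X²] = 0.33·40.5 + 0.26·20 + 0.13·95.616 + 0.28·15.7959 = 35.4179.
Var(X) = E[X²] − (E[X])² = 35.4179 − 20.187 = 15.2309.
SD(X) = √15.2309 = 3.90268.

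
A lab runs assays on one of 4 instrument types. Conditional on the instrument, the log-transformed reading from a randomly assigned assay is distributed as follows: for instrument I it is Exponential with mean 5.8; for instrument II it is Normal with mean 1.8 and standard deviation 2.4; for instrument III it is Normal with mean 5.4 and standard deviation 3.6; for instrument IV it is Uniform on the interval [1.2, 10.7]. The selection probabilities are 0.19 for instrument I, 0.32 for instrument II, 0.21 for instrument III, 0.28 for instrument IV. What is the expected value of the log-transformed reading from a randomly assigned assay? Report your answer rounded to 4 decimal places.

4.4780

Component means — I: 5.8; II: 1.8; III: 5.4; IV: 5.95.
E[X] = 0.19·5.8 + 0.32·1.8 + 0.21·5.4 + 0.28·5.95 = 4.478.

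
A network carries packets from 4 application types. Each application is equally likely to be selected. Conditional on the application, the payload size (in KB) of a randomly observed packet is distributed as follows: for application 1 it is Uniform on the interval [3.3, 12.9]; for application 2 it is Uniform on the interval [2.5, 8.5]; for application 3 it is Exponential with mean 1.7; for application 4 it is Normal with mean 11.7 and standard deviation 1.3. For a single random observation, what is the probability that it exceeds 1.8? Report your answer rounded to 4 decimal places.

Conditional on each application, P(X > 1.8): 1: 1; 2: 1; 3: 0.346864; 4: 1.
By total probability, P(X > 1.8) = 0.25·1 + 0.25·1 + 0.25·0.346864 + 0.25·1 = 0.836716.

0.8367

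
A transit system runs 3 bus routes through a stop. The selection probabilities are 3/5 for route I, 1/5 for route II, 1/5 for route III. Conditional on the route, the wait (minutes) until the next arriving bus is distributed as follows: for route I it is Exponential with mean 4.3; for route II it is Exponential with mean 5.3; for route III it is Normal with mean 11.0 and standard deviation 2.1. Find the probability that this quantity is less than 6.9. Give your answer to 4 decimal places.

Conditional on each route, P(X < 6.9): I: 0.79904; II: 0.727982; III: 0.0254465.
By total probability, P(X < 6.9) = 0.6·0.79904 + 0.2·0.727982 + 0.2·0.0254465 = 0.63011.

0.6301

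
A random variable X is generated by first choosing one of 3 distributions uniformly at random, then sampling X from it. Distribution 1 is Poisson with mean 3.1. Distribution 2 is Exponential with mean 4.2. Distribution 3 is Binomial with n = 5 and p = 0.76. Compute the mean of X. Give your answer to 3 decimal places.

3.700

Component means — 1: 3.1; 2: 4.2; 3: 3.8.
E[X] = 0.333333·3.1 + 0.333333·4.2 + 0.333333·3.8 = 3.7.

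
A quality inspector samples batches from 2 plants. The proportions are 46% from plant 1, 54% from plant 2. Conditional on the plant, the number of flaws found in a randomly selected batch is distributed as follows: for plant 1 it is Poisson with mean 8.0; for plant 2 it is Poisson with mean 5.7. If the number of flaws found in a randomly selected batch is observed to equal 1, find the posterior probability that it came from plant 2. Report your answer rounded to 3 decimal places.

Likelihoods P(X=1 | ·): 1: 0.0026837; 2: 0.019072.
Posterior ∝ prior × likelihood. Numerator for 2: 0.54·0.019072 = 0.0102989.
Normalizing constant: 0.46·0.0026837 + 0.54·0.019072 = 0.0115334.
P(2 | observation) = 0.0102989 / 0.0115334 = 0.892963.

0.893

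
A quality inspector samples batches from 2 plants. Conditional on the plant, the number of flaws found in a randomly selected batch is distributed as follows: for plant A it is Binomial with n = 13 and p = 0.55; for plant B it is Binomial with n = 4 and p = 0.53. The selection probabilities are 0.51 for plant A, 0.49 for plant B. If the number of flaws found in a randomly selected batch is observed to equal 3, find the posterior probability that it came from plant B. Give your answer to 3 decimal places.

0.943

Likelihoods P(X=3 | ·): A: 0.0162024; B: 0.279889.
Posterior ∝ prior × likelihood. Numerator for B: 0.49·0.279889 = 0.137145.
Normalizing constant: 0.51·0.0162024 + 0.49·0.279889 = 0.145409.
P(B | observation) = 0.137145 / 0.145409 = 0.943172.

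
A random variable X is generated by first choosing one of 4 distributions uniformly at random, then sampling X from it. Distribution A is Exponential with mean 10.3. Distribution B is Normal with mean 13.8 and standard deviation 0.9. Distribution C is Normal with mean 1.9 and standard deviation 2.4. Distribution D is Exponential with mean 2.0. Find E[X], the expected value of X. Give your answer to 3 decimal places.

7.000

Component means — A: 10.3; B: 13.8; C: 1.9; D: 2.
E[X] = 0.25·10.3 + 0.25·13.8 + 0.25·1.9 + 0.25·2 = 7.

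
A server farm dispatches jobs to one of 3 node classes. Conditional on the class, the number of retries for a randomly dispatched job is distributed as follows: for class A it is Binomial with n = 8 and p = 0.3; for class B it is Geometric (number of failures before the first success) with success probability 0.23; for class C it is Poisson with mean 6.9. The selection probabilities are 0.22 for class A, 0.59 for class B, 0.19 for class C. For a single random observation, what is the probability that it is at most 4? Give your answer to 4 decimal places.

Conditional on each class, P(X ≤ 4): A: 0.942032; B: 0.729322; C: 0.182311.
By total probability, P(X ≤ 4) = 0.22·0.942032 + 0.59·0.729322 + 0.19·0.182311 = 0.672186.

0.6722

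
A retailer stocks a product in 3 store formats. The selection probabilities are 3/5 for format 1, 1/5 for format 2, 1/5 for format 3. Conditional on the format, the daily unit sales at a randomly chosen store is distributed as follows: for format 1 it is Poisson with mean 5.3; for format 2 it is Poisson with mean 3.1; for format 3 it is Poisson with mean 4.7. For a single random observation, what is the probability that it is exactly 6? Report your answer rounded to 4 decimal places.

Conditional on each format, P(X = 6): 1: 0.15366; 2: 0.0555296; 3: 0.136167.
By total probability, P(X = 6) = 0.6·0.15366 + 0.2·0.0555296 + 0.2·0.136167 = 0.130535.

0.1305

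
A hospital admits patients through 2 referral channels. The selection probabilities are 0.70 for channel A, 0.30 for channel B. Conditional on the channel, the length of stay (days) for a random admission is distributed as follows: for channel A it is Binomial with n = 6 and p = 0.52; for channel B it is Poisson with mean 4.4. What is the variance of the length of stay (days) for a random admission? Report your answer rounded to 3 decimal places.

Per component, A: μ=3.12, E[X²]=11.232; B: μ=4.4, E[X²]=23.76.
E[X] = 0.7·3.12 + 0.3·4.4 = 3.504.
E[X²] = 0.7·11.232 + 0.3·23.76 = 14.9904.
Var(X) = E[X²] − (E[X])² = 14.9904 − 12.278 = 2.71238.

2.712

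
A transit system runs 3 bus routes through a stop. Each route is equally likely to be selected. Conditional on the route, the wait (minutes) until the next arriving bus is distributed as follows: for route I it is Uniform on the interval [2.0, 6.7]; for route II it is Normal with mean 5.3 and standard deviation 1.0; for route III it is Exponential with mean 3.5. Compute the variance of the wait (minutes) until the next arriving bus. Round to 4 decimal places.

Per component, I: μ=4.35, E[X²]=20.7633; II: μ=5.3, E[X²]=29.09; III: μ=3.5, E[X²]=24.5.
E[X] = 0.333333·4.35 + 0.333333·5.3 + 0.333333·3.5 = 4.38333.
E[X²] = 0.333333·20.7633 + 0.333333·29.09 + 0.333333·24.5 = 24.7844.
Var(X) = E[X²] − (E[X])² = 24.7844 − 19.2136 = 5.57083.

5.5708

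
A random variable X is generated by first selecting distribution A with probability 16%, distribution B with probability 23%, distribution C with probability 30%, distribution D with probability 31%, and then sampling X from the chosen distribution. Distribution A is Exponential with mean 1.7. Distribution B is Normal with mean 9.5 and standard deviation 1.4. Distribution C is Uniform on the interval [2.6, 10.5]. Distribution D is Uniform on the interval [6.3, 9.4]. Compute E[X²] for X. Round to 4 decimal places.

55.9153

For each component E[X²] = Var + (mean)², giving A: 5.78; B: 92.21; C: 48.1033; D: 62.4233.
Overall E[X²] = 0.16·5.78 + 0.23·92.21 + 0.3·48.1033 + 0.31·62.4233 = 55.9153.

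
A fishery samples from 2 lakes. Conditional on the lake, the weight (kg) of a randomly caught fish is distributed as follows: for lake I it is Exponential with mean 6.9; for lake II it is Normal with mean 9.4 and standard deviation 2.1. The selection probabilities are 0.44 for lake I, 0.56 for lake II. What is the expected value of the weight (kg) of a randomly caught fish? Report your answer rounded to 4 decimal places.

Component means — I: 6.9; II: 9.4.
E[X] = 0.44·6.9 + 0.56·9.4 = 8.3.

8.3000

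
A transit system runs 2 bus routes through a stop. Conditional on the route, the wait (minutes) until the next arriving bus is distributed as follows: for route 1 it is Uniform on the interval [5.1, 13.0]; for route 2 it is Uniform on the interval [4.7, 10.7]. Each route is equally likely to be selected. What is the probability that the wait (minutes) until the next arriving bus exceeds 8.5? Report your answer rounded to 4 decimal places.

Conditional on each route, P(X > 8.5): 1: 0.56962; 2: 0.366667.
By total probability, P(X > 8.5) = 0.5·0.56962 + 0.5·0.366667 = 0.468143.

0.4681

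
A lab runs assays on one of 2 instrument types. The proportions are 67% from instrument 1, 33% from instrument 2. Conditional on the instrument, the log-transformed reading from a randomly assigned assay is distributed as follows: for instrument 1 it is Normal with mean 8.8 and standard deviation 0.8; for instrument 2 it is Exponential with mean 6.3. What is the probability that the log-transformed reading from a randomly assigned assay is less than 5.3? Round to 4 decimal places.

Conditional on each instrument, P(X < 5.3): 1: 6.07162e-06; 2: 0.568837.
By total probability, P(X < 5.3) = 0.67·6.07162e-06 + 0.33·0.568837 = 0.18772.

0.1877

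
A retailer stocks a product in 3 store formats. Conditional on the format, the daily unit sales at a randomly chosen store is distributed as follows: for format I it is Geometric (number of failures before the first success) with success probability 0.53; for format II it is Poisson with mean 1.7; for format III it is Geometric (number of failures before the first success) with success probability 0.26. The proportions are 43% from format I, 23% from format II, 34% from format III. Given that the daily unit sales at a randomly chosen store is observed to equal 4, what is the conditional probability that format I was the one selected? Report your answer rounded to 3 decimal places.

0.213

Likelihoods P(X=4 | ·): I: 0.0258623; II: 0.0635746; III: 0.0779651.
Posterior ∝ prior × likelihood. Numerator for I: 0.43·0.0258623 = 0.0111208.
Normalizing constant: 0.43·0.0258623 + 0.23·0.0635746 + 0.34·0.0779651 = 0.0522511.
P(I | observation) = 0.0111208 / 0.0522511 = 0.212834.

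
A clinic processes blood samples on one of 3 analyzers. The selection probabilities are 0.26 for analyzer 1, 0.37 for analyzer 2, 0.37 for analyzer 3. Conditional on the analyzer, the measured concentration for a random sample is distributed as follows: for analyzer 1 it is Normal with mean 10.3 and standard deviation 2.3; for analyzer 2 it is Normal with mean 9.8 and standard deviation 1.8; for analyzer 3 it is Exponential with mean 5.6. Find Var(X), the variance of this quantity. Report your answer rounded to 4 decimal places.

18.7414

Per component, 1: μ=10.3, E[X²]=111.38; 2: μ=9.8, E[X²]=99.28; 3: μ=5.6, E[X²]=62.72.
E[X] = 0.26·10.3 + 0.37·9.8 + 0.37·5.6 = 8.376.
E[X²] = 0.26·111.38 + 0.37·99.28 + 0.37·62.72 = 88.8988.
Var(X) = E[X²] − (E[X])² = 88.8988 − 70.1574 = 18.7414.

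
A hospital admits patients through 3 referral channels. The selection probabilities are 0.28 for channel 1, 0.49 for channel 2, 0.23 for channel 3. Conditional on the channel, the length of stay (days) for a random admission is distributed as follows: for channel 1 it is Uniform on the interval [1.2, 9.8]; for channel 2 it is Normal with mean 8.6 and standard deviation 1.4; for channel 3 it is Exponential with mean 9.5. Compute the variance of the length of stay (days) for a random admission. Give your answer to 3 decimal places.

Per component, 1: μ=5.5, E[X²]=36.4133; 2: μ=8.6, E[X²]=75.92; 3: μ=9.5, E[X²]=180.5.
E[X] = 0.28·5.5 + 0.49·8.6 + 0.23·9.5 = 7.939.
E[X²] = 0.28·36.4133 + 0.49·75.92 + 0.23·180.5 = 88.9115.
Var(X) = E[X²] − (E[X])² = 88.9115 − 63.0277 = 25.8838.

25.884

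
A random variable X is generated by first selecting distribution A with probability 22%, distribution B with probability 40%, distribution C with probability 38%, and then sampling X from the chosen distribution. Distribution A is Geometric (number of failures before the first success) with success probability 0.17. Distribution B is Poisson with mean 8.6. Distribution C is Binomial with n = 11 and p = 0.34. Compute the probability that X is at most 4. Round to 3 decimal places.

0.425

Conditional on each component, P(X ≤ 4): A: 0.606096; B: 0.070054; C: 0.69415.
By total probability, P(X ≤ 4) = 0.22·0.606096 + 0.4·0.070054 + 0.38·0.69415 = 0.42514.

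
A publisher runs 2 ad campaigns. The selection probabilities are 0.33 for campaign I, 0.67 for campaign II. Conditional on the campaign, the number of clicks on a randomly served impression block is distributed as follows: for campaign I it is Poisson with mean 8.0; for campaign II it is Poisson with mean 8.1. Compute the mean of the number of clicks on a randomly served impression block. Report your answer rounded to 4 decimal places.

8.0670

Component means — I: 8; II: 8.1.
E[X] = 0.33·8 + 0.67·8.1 = 8.067.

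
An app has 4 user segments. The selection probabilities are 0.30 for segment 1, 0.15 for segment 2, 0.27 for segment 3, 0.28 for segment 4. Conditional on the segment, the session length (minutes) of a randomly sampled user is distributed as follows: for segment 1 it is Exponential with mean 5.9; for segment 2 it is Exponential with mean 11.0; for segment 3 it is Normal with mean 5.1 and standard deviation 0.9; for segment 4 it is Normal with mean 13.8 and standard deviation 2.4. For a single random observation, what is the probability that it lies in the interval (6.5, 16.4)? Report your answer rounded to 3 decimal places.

0.387

Conditional on each segment, P(6.5 < X < 16.4): 1: 0.270248; 2: 0.328656; 3: 0.0599069; 4: 0.859493.
By total probability, P(6.5 < X < 16.4) = 0.3·0.270248 + 0.15·0.328656 + 0.27·0.0599069 + 0.28·0.859493 = 0.387206.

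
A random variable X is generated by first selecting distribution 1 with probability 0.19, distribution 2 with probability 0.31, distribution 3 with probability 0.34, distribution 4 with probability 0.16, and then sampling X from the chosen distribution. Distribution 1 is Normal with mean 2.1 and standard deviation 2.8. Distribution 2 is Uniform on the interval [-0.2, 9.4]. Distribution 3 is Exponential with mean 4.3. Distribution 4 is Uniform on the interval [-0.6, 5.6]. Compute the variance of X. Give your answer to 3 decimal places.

Per component, 1: μ=2.1, E[X²]=12.25; 2: μ=4.6, E[X²]=28.84; 3: μ=4.3, E[X²]=36.98; 4: μ=2.5, E[X²]=9.45333.
E[X] = 0.19·2.1 + 0.31·4.6 + 0.34·4.3 + 0.16·2.5 = 3.687.
E[X²] = 0.19·12.25 + 0.31·28.84 + 0.34·36.98 + 0.16·9.45333 = 25.3536.
Var(X) = E[X²] − (E[X])² = 25.3536 − 13.594 = 11.7597.

11.760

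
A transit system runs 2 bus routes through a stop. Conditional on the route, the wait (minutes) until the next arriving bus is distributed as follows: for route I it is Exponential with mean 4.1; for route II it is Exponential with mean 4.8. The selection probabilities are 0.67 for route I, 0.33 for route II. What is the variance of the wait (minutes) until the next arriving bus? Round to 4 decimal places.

18.9742

Per component, I: μ=4.1, E[X²]=33.62; II: μ=4.8, E[X²]=46.08.
E[X] = 0.67·4.1 + 0.33·4.8 = 4.331.
E[X²] = 0.67·33.62 + 0.33·46.08 = 37.7318.
Var(X) = E[X²] − (E[X])² = 37.7318 − 18.7576 = 18.9742.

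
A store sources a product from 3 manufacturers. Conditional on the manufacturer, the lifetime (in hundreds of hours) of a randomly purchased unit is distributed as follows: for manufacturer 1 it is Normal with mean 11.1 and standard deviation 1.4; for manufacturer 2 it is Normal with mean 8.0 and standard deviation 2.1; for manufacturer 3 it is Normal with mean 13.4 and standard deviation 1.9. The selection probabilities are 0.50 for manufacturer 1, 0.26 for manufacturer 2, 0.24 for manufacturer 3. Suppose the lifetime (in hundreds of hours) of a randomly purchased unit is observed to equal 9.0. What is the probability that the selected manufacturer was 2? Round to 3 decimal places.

0.470

Likelihoods f(9.0 | ·): 1: 0.0925126; 2: 0.16961; 3: 0.0143755.
Posterior ∝ prior × likelihood. Numerator for 2: 0.26·0.16961 = 0.0440986.
Normalizing constant: 0.5·0.0925126 + 0.26·0.16961 + 0.24·0.0143755 = 0.093805.
P(2 | observation) = 0.0440986 / 0.093805 = 0.470109.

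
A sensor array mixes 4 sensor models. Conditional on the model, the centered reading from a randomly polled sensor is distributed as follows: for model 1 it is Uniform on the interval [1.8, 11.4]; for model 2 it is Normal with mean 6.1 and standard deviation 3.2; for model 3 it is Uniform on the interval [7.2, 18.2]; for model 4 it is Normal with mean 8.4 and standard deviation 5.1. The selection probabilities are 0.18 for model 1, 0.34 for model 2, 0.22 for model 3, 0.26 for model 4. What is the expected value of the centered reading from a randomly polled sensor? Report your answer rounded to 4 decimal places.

Component means — 1: 6.6; 2: 6.1; 3: 12.7; 4: 8.4.
E[X] = 0.18·6.6 + 0.34·6.1 + 0.22·12.7 + 0.26·8.4 = 8.24.

8.2400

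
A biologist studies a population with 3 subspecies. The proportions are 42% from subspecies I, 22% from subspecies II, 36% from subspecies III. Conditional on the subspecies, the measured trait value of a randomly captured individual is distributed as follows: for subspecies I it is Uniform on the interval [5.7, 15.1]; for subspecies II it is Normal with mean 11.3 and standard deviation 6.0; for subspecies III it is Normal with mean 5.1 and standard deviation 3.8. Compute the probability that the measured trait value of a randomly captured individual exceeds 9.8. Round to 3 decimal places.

0.407

Conditional on each subspecies, P(X > 9.8): I: 0.56383; II: 0.598706; III: 0.108073.
By total probability, P(X > 9.8) = 0.42·0.56383 + 0.22·0.598706 + 0.36·0.108073 = 0.40743.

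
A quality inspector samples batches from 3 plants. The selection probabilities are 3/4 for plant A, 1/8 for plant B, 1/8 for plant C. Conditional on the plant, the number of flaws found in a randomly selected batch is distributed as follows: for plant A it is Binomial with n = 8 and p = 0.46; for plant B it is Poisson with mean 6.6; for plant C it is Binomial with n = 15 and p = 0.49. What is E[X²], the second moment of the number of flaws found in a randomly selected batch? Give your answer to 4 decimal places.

For each component E[X²] = Var + (mean)², giving A: 15.5296; B: 50.16; C: 57.771.
Overall E[X²] = 0.75·15.5296 + 0.125·50.16 + 0.125·57.771 = 25.1386.

25.1386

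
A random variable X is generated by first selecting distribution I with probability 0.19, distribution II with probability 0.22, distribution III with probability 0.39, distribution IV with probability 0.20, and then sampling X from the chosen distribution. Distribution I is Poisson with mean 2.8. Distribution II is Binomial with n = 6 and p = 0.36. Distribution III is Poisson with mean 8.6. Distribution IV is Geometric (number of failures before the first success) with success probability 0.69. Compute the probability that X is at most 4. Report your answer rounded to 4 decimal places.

0.6022

Conditional on each component, P(X ≤ 4): I: 0.847676; II: 0.974604; III: 0.070054; IV: 0.997137.
By total probability, P(X ≤ 4) = 0.19·0.847676 + 0.22·0.974604 + 0.39·0.070054 + 0.2·0.997137 = 0.60222.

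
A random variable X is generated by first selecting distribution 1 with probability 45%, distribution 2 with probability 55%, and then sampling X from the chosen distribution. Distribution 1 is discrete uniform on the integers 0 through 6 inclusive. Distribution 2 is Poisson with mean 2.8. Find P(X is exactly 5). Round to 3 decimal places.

0.112

Conditional on each component, P(X = 5): 1: 0.142857; 2: 0.0872136.
By total probability, P(X = 5) = 0.45·0.142857 + 0.55·0.0872136 = 0.112253.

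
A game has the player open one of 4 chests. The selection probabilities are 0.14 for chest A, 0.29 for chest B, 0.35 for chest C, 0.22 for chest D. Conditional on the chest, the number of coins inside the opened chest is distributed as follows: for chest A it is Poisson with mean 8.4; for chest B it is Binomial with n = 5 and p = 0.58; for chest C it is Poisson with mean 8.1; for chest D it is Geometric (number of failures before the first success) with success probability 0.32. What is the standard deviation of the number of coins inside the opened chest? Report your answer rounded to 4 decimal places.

3.7151

Per component, A: μ=8.4, E[X²]=78.96; B: μ=2.9, E[X²]=9.628; C: μ=8.1, E[X²]=73.71; D: μ=2.125, E[X²]=11.1562.
E[X] = 0.14·8.4 + 0.29·2.9 + 0.35·8.1 + 0.22·2.125 = 5.3195.
E[X²] = 0.14·78.96 + 0.29·9.628 + 0.35·73.71 + 0.22·11.1562 = 42.0994.
Var(X) = E[X²] − (E[X])² = 42.0994 − 28.2971 = 13.8023.
SD(X) = √13.8023 = 3.71515.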